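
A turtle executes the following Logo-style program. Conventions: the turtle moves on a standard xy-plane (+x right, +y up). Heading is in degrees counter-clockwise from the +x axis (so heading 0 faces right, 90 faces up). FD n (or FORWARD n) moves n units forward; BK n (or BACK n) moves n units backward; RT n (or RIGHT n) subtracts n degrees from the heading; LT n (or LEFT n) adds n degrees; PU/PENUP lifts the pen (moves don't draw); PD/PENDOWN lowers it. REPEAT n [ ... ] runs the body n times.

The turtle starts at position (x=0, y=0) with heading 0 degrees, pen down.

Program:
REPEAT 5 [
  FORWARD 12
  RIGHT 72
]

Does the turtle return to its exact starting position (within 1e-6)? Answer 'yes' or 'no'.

Executing turtle program step by step:
Start: pos=(0,0), heading=0, pen down
REPEAT 5 [
  -- iteration 1/5 --
  FD 12: (0,0) -> (12,0) [heading=0, draw]
  RT 72: heading 0 -> 288
  -- iteration 2/5 --
  FD 12: (12,0) -> (15.708,-11.413) [heading=288, draw]
  RT 72: heading 288 -> 216
  -- iteration 3/5 --
  FD 12: (15.708,-11.413) -> (6,-18.466) [heading=216, draw]
  RT 72: heading 216 -> 144
  -- iteration 4/5 --
  FD 12: (6,-18.466) -> (-3.708,-11.413) [heading=144, draw]
  RT 72: heading 144 -> 72
  -- iteration 5/5 --
  FD 12: (-3.708,-11.413) -> (0,0) [heading=72, draw]
  RT 72: heading 72 -> 0
]
Final: pos=(0,0), heading=0, 5 segment(s) drawn

Start position: (0, 0)
Final position: (0, 0)
Distance = 0; < 1e-6 -> CLOSED

Answer: yes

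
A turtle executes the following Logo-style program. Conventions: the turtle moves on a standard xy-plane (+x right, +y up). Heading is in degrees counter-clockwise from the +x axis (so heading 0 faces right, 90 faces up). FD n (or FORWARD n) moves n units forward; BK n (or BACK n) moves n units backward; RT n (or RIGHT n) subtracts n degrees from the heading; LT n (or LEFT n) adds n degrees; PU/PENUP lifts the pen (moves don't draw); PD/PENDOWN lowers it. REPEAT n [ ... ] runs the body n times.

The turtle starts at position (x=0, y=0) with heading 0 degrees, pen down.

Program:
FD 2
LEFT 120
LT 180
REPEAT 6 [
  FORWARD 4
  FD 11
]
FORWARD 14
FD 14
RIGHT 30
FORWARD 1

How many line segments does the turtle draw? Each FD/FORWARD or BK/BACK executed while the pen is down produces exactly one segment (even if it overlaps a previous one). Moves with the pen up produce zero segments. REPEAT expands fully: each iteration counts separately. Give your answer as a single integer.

Answer: 16

Derivation:
Executing turtle program step by step:
Start: pos=(0,0), heading=0, pen down
FD 2: (0,0) -> (2,0) [heading=0, draw]
LT 120: heading 0 -> 120
LT 180: heading 120 -> 300
REPEAT 6 [
  -- iteration 1/6 --
  FD 4: (2,0) -> (4,-3.464) [heading=300, draw]
  FD 11: (4,-3.464) -> (9.5,-12.99) [heading=300, draw]
  -- iteration 2/6 --
  FD 4: (9.5,-12.99) -> (11.5,-16.454) [heading=300, draw]
  FD 11: (11.5,-16.454) -> (17,-25.981) [heading=300, draw]
  -- iteration 3/6 --
  FD 4: (17,-25.981) -> (19,-29.445) [heading=300, draw]
  FD 11: (19,-29.445) -> (24.5,-38.971) [heading=300, draw]
  -- iteration 4/6 --
  FD 4: (24.5,-38.971) -> (26.5,-42.435) [heading=300, draw]
  FD 11: (26.5,-42.435) -> (32,-51.962) [heading=300, draw]
  -- iteration 5/6 --
  FD 4: (32,-51.962) -> (34,-55.426) [heading=300, draw]
  FD 11: (34,-55.426) -> (39.5,-64.952) [heading=300, draw]
  -- iteration 6/6 --
  FD 4: (39.5,-64.952) -> (41.5,-68.416) [heading=300, draw]
  FD 11: (41.5,-68.416) -> (47,-77.942) [heading=300, draw]
]
FD 14: (47,-77.942) -> (54,-90.067) [heading=300, draw]
FD 14: (54,-90.067) -> (61,-102.191) [heading=300, draw]
RT 30: heading 300 -> 270
FD 1: (61,-102.191) -> (61,-103.191) [heading=270, draw]
Final: pos=(61,-103.191), heading=270, 16 segment(s) drawn
Segments drawn: 16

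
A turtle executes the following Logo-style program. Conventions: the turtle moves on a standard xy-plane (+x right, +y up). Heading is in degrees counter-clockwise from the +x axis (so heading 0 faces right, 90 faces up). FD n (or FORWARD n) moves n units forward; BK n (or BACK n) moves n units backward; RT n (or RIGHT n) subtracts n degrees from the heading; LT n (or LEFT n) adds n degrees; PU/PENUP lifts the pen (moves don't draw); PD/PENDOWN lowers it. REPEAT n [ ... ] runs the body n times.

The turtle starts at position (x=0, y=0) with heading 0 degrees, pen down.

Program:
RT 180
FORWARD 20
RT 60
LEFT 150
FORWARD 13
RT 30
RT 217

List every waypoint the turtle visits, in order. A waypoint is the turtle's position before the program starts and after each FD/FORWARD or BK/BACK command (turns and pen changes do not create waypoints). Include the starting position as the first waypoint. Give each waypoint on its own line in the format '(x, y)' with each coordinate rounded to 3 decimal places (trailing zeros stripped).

Answer: (0, 0)
(-20, 0)
(-20, -13)

Derivation:
Executing turtle program step by step:
Start: pos=(0,0), heading=0, pen down
RT 180: heading 0 -> 180
FD 20: (0,0) -> (-20,0) [heading=180, draw]
RT 60: heading 180 -> 120
LT 150: heading 120 -> 270
FD 13: (-20,0) -> (-20,-13) [heading=270, draw]
RT 30: heading 270 -> 240
RT 217: heading 240 -> 23
Final: pos=(-20,-13), heading=23, 2 segment(s) drawn
Waypoints (3 total):
(0, 0)
(-20, 0)
(-20, -13)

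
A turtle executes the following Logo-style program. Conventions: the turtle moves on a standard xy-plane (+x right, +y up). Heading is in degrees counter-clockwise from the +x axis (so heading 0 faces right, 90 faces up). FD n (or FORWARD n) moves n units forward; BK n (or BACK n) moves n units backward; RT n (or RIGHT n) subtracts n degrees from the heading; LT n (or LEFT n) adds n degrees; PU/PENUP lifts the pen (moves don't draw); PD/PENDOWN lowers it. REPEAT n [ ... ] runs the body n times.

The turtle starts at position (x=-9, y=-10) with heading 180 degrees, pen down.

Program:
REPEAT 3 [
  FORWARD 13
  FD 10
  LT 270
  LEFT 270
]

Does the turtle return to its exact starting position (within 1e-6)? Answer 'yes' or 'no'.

Answer: no

Derivation:
Executing turtle program step by step:
Start: pos=(-9,-10), heading=180, pen down
REPEAT 3 [
  -- iteration 1/3 --
  FD 13: (-9,-10) -> (-22,-10) [heading=180, draw]
  FD 10: (-22,-10) -> (-32,-10) [heading=180, draw]
  LT 270: heading 180 -> 90
  LT 270: heading 90 -> 0
  -- iteration 2/3 --
  FD 13: (-32,-10) -> (-19,-10) [heading=0, draw]
  FD 10: (-19,-10) -> (-9,-10) [heading=0, draw]
  LT 270: heading 0 -> 270
  LT 270: heading 270 -> 180
  -- iteration 3/3 --
  FD 13: (-9,-10) -> (-22,-10) [heading=180, draw]
  FD 10: (-22,-10) -> (-32,-10) [heading=180, draw]
  LT 270: heading 180 -> 90
  LT 270: heading 90 -> 0
]
Final: pos=(-32,-10), heading=0, 6 segment(s) drawn

Start position: (-9, -10)
Final position: (-32, -10)
Distance = 23; >= 1e-6 -> NOT closed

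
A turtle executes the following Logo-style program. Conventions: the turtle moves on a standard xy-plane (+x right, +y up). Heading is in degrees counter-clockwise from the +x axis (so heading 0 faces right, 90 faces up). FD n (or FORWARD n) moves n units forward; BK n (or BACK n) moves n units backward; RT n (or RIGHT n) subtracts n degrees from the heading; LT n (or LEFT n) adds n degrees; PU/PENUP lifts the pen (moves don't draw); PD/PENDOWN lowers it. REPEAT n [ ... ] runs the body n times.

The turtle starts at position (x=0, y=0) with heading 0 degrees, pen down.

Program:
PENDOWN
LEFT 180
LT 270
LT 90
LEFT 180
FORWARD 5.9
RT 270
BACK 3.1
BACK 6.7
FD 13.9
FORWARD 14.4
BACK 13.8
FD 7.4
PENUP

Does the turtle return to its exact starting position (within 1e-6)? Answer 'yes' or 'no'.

Executing turtle program step by step:
Start: pos=(0,0), heading=0, pen down
PD: pen down
LT 180: heading 0 -> 180
LT 270: heading 180 -> 90
LT 90: heading 90 -> 180
LT 180: heading 180 -> 0
FD 5.9: (0,0) -> (5.9,0) [heading=0, draw]
RT 270: heading 0 -> 90
BK 3.1: (5.9,0) -> (5.9,-3.1) [heading=90, draw]
BK 6.7: (5.9,-3.1) -> (5.9,-9.8) [heading=90, draw]
FD 13.9: (5.9,-9.8) -> (5.9,4.1) [heading=90, draw]
FD 14.4: (5.9,4.1) -> (5.9,18.5) [heading=90, draw]
BK 13.8: (5.9,18.5) -> (5.9,4.7) [heading=90, draw]
FD 7.4: (5.9,4.7) -> (5.9,12.1) [heading=90, draw]
PU: pen up
Final: pos=(5.9,12.1), heading=90, 7 segment(s) drawn

Start position: (0, 0)
Final position: (5.9, 12.1)
Distance = 13.462; >= 1e-6 -> NOT closed

Answer: no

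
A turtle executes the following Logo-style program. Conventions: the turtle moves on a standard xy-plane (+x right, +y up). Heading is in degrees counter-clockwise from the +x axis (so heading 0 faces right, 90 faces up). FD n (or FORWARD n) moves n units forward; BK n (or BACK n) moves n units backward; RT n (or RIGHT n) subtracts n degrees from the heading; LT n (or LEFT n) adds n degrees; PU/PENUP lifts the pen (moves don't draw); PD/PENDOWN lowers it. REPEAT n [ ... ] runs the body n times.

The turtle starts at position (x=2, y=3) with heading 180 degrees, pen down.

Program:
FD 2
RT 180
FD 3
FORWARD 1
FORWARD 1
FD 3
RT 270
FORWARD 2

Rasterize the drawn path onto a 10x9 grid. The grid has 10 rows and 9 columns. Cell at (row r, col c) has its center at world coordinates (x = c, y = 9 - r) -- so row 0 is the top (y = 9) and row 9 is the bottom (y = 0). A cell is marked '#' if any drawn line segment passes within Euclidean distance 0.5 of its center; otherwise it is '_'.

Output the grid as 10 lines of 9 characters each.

Segment 0: (2,3) -> (0,3)
Segment 1: (0,3) -> (3,3)
Segment 2: (3,3) -> (4,3)
Segment 3: (4,3) -> (5,3)
Segment 4: (5,3) -> (8,3)
Segment 5: (8,3) -> (8,5)

Answer: _________
_________
_________
_________
________#
________#
#########
_________
_________
_________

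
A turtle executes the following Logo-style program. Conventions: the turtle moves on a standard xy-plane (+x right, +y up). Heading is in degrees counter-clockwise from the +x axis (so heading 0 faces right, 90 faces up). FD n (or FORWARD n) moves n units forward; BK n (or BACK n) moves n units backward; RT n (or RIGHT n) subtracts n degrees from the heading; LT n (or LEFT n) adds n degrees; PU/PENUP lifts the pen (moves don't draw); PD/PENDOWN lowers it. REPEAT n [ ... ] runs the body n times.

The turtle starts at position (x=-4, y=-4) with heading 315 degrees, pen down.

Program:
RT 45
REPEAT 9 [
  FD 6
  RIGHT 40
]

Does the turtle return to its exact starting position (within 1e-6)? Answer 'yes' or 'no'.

Answer: yes

Derivation:
Executing turtle program step by step:
Start: pos=(-4,-4), heading=315, pen down
RT 45: heading 315 -> 270
REPEAT 9 [
  -- iteration 1/9 --
  FD 6: (-4,-4) -> (-4,-10) [heading=270, draw]
  RT 40: heading 270 -> 230
  -- iteration 2/9 --
  FD 6: (-4,-10) -> (-7.857,-14.596) [heading=230, draw]
  RT 40: heading 230 -> 190
  -- iteration 3/9 --
  FD 6: (-7.857,-14.596) -> (-13.766,-15.638) [heading=190, draw]
  RT 40: heading 190 -> 150
  -- iteration 4/9 --
  FD 6: (-13.766,-15.638) -> (-18.962,-12.638) [heading=150, draw]
  RT 40: heading 150 -> 110
  -- iteration 5/9 --
  FD 6: (-18.962,-12.638) -> (-21.014,-7) [heading=110, draw]
  RT 40: heading 110 -> 70
  -- iteration 6/9 --
  FD 6: (-21.014,-7) -> (-18.962,-1.362) [heading=70, draw]
  RT 40: heading 70 -> 30
  -- iteration 7/9 --
  FD 6: (-18.962,-1.362) -> (-13.766,1.638) [heading=30, draw]
  RT 40: heading 30 -> 350
  -- iteration 8/9 --
  FD 6: (-13.766,1.638) -> (-7.857,0.596) [heading=350, draw]
  RT 40: heading 350 -> 310
  -- iteration 9/9 --
  FD 6: (-7.857,0.596) -> (-4,-4) [heading=310, draw]
  RT 40: heading 310 -> 270
]
Final: pos=(-4,-4), heading=270, 9 segment(s) drawn

Start position: (-4, -4)
Final position: (-4, -4)
Distance = 0; < 1e-6 -> CLOSED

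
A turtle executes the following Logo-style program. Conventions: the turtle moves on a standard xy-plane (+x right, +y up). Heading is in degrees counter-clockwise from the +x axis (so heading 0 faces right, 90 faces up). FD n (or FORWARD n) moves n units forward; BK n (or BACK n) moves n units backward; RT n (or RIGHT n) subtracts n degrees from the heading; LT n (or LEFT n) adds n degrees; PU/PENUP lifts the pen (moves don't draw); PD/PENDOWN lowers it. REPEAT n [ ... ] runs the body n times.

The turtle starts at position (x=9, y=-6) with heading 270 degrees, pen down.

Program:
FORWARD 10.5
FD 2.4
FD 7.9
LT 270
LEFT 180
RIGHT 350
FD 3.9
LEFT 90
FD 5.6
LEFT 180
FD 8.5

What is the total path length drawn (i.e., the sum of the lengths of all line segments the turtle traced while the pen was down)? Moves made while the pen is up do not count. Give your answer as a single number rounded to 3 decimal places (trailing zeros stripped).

Executing turtle program step by step:
Start: pos=(9,-6), heading=270, pen down
FD 10.5: (9,-6) -> (9,-16.5) [heading=270, draw]
FD 2.4: (9,-16.5) -> (9,-18.9) [heading=270, draw]
FD 7.9: (9,-18.9) -> (9,-26.8) [heading=270, draw]
LT 270: heading 270 -> 180
LT 180: heading 180 -> 0
RT 350: heading 0 -> 10
FD 3.9: (9,-26.8) -> (12.841,-26.123) [heading=10, draw]
LT 90: heading 10 -> 100
FD 5.6: (12.841,-26.123) -> (11.868,-20.608) [heading=100, draw]
LT 180: heading 100 -> 280
FD 8.5: (11.868,-20.608) -> (13.344,-28.979) [heading=280, draw]
Final: pos=(13.344,-28.979), heading=280, 6 segment(s) drawn

Segment lengths:
  seg 1: (9,-6) -> (9,-16.5), length = 10.5
  seg 2: (9,-16.5) -> (9,-18.9), length = 2.4
  seg 3: (9,-18.9) -> (9,-26.8), length = 7.9
  seg 4: (9,-26.8) -> (12.841,-26.123), length = 3.9
  seg 5: (12.841,-26.123) -> (11.868,-20.608), length = 5.6
  seg 6: (11.868,-20.608) -> (13.344,-28.979), length = 8.5
Total = 38.8

Answer: 38.8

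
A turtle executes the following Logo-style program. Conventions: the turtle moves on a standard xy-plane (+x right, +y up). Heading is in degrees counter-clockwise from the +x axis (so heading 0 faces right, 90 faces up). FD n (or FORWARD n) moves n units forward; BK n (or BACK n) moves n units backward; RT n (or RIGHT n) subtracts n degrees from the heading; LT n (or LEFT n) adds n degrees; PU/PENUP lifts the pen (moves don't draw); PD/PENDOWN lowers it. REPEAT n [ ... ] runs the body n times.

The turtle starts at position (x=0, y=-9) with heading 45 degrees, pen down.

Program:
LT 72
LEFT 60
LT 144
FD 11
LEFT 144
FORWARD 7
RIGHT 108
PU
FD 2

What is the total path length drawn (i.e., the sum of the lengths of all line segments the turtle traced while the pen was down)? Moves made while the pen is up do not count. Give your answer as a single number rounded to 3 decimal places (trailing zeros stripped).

Answer: 18

Derivation:
Executing turtle program step by step:
Start: pos=(0,-9), heading=45, pen down
LT 72: heading 45 -> 117
LT 60: heading 117 -> 177
LT 144: heading 177 -> 321
FD 11: (0,-9) -> (8.549,-15.923) [heading=321, draw]
LT 144: heading 321 -> 105
FD 7: (8.549,-15.923) -> (6.737,-9.161) [heading=105, draw]
RT 108: heading 105 -> 357
PU: pen up
FD 2: (6.737,-9.161) -> (8.734,-9.266) [heading=357, move]
Final: pos=(8.734,-9.266), heading=357, 2 segment(s) drawn

Segment lengths:
  seg 1: (0,-9) -> (8.549,-15.923), length = 11
  seg 2: (8.549,-15.923) -> (6.737,-9.161), length = 7
Total = 18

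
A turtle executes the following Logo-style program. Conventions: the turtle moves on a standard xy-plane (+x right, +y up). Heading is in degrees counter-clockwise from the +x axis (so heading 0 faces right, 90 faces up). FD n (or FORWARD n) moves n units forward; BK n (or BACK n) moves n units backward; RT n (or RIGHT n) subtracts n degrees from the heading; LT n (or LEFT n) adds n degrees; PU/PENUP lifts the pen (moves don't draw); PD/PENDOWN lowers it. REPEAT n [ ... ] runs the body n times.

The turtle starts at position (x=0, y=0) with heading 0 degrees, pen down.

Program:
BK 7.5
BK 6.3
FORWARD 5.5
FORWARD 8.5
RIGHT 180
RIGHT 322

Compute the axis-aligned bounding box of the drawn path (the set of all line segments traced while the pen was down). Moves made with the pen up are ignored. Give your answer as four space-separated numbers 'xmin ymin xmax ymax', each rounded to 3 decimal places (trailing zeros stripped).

Executing turtle program step by step:
Start: pos=(0,0), heading=0, pen down
BK 7.5: (0,0) -> (-7.5,0) [heading=0, draw]
BK 6.3: (-7.5,0) -> (-13.8,0) [heading=0, draw]
FD 5.5: (-13.8,0) -> (-8.3,0) [heading=0, draw]
FD 8.5: (-8.3,0) -> (0.2,0) [heading=0, draw]
RT 180: heading 0 -> 180
RT 322: heading 180 -> 218
Final: pos=(0.2,0), heading=218, 4 segment(s) drawn

Segment endpoints: x in {-13.8, -8.3, -7.5, 0, 0.2}, y in {0}
xmin=-13.8, ymin=0, xmax=0.2, ymax=0

Answer: -13.8 0 0.2 0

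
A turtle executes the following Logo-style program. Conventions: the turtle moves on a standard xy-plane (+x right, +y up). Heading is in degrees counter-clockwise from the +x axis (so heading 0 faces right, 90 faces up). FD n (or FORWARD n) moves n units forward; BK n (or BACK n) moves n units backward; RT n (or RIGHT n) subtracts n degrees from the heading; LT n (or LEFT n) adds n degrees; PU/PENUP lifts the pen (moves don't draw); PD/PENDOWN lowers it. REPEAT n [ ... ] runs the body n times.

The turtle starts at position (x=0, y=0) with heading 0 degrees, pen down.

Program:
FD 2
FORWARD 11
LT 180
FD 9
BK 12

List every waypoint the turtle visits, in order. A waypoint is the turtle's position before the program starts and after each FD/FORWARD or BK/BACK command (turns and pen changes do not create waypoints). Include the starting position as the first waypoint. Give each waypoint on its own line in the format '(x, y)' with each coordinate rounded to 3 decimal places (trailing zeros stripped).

Executing turtle program step by step:
Start: pos=(0,0), heading=0, pen down
FD 2: (0,0) -> (2,0) [heading=0, draw]
FD 11: (2,0) -> (13,0) [heading=0, draw]
LT 180: heading 0 -> 180
FD 9: (13,0) -> (4,0) [heading=180, draw]
BK 12: (4,0) -> (16,0) [heading=180, draw]
Final: pos=(16,0), heading=180, 4 segment(s) drawn
Waypoints (5 total):
(0, 0)
(2, 0)
(13, 0)
(4, 0)
(16, 0)

Answer: (0, 0)
(2, 0)
(13, 0)
(4, 0)
(16, 0)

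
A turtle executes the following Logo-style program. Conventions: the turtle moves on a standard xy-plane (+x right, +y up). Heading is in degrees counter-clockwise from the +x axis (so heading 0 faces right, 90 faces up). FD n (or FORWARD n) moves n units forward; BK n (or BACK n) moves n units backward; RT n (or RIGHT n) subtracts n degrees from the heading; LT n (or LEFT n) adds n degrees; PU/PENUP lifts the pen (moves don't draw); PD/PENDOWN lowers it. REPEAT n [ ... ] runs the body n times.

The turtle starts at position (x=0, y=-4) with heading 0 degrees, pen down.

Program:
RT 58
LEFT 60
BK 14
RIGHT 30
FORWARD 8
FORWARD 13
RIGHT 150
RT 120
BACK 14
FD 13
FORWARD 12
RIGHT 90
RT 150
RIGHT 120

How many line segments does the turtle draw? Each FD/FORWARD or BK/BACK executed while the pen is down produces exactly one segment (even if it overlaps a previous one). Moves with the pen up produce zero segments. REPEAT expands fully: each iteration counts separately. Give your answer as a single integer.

Answer: 6

Derivation:
Executing turtle program step by step:
Start: pos=(0,-4), heading=0, pen down
RT 58: heading 0 -> 302
LT 60: heading 302 -> 2
BK 14: (0,-4) -> (-13.991,-4.489) [heading=2, draw]
RT 30: heading 2 -> 332
FD 8: (-13.991,-4.489) -> (-6.928,-8.244) [heading=332, draw]
FD 13: (-6.928,-8.244) -> (4.55,-14.347) [heading=332, draw]
RT 150: heading 332 -> 182
RT 120: heading 182 -> 62
BK 14: (4.55,-14.347) -> (-2.022,-26.709) [heading=62, draw]
FD 13: (-2.022,-26.709) -> (4.081,-15.23) [heading=62, draw]
FD 12: (4.081,-15.23) -> (9.715,-4.635) [heading=62, draw]
RT 90: heading 62 -> 332
RT 150: heading 332 -> 182
RT 120: heading 182 -> 62
Final: pos=(9.715,-4.635), heading=62, 6 segment(s) drawn
Segments drawn: 6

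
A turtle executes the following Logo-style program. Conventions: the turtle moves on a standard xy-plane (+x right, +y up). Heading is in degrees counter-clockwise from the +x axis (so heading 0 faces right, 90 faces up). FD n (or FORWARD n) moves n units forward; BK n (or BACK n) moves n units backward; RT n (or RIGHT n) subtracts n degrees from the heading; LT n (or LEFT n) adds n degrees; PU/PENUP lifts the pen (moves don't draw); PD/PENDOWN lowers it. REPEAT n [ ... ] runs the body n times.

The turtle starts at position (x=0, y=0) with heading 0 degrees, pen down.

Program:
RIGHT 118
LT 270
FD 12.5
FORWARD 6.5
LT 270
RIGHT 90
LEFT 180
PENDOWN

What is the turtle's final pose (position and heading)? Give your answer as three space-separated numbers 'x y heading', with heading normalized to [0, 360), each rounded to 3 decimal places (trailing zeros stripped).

Answer: -16.776 8.92 152

Derivation:
Executing turtle program step by step:
Start: pos=(0,0), heading=0, pen down
RT 118: heading 0 -> 242
LT 270: heading 242 -> 152
FD 12.5: (0,0) -> (-11.037,5.868) [heading=152, draw]
FD 6.5: (-11.037,5.868) -> (-16.776,8.92) [heading=152, draw]
LT 270: heading 152 -> 62
RT 90: heading 62 -> 332
LT 180: heading 332 -> 152
PD: pen down
Final: pos=(-16.776,8.92), heading=152, 2 segment(s) drawn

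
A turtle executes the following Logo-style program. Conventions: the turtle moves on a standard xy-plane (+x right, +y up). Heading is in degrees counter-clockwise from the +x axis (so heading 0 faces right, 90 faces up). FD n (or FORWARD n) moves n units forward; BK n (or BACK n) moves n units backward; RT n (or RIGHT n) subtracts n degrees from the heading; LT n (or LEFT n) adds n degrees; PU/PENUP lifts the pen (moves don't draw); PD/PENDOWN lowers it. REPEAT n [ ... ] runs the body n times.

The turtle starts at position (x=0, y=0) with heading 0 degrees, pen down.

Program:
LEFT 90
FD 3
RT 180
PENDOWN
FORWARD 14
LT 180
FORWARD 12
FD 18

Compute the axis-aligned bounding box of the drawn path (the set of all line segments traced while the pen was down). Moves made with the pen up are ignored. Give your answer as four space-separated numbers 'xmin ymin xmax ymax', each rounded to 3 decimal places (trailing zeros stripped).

Answer: 0 -11 0 19

Derivation:
Executing turtle program step by step:
Start: pos=(0,0), heading=0, pen down
LT 90: heading 0 -> 90
FD 3: (0,0) -> (0,3) [heading=90, draw]
RT 180: heading 90 -> 270
PD: pen down
FD 14: (0,3) -> (0,-11) [heading=270, draw]
LT 180: heading 270 -> 90
FD 12: (0,-11) -> (0,1) [heading=90, draw]
FD 18: (0,1) -> (0,19) [heading=90, draw]
Final: pos=(0,19), heading=90, 4 segment(s) drawn

Segment endpoints: x in {0, 0, 0, 0, 0}, y in {-11, 0, 1, 3, 19}
xmin=0, ymin=-11, xmax=0, ymax=19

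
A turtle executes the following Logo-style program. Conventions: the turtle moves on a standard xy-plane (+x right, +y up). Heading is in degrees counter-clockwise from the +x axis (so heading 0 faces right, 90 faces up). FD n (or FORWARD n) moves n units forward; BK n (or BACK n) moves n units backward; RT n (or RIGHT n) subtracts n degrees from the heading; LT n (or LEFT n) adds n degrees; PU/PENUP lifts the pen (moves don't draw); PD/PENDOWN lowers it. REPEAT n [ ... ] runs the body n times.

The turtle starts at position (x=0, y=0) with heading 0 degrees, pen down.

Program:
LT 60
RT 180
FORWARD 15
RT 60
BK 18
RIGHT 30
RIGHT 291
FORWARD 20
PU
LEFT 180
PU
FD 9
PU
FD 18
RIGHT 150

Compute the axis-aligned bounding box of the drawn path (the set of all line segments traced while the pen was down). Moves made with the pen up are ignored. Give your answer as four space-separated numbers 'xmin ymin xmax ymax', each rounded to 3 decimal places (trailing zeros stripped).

Executing turtle program step by step:
Start: pos=(0,0), heading=0, pen down
LT 60: heading 0 -> 60
RT 180: heading 60 -> 240
FD 15: (0,0) -> (-7.5,-12.99) [heading=240, draw]
RT 60: heading 240 -> 180
BK 18: (-7.5,-12.99) -> (10.5,-12.99) [heading=180, draw]
RT 30: heading 180 -> 150
RT 291: heading 150 -> 219
FD 20: (10.5,-12.99) -> (-5.043,-25.577) [heading=219, draw]
PU: pen up
LT 180: heading 219 -> 39
PU: pen up
FD 9: (-5.043,-25.577) -> (1.951,-19.913) [heading=39, move]
PU: pen up
FD 18: (1.951,-19.913) -> (15.94,-8.585) [heading=39, move]
RT 150: heading 39 -> 249
Final: pos=(15.94,-8.585), heading=249, 3 segment(s) drawn

Segment endpoints: x in {-7.5, -5.043, 0, 10.5}, y in {-25.577, -12.99, -12.99, 0}
xmin=-7.5, ymin=-25.577, xmax=10.5, ymax=0

Answer: -7.5 -25.577 10.5 0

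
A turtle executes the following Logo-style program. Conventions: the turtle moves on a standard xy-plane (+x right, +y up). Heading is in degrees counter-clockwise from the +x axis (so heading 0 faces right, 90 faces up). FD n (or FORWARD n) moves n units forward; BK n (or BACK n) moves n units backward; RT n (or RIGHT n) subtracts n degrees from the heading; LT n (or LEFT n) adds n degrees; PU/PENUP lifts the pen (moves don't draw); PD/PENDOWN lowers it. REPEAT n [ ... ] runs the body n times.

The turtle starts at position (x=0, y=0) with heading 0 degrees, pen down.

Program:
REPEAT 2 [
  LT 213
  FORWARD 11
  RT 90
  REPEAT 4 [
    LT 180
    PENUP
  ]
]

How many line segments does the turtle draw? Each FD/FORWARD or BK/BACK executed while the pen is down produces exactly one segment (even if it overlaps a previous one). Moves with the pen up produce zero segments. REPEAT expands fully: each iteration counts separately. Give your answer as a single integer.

Executing turtle program step by step:
Start: pos=(0,0), heading=0, pen down
REPEAT 2 [
  -- iteration 1/2 --
  LT 213: heading 0 -> 213
  FD 11: (0,0) -> (-9.225,-5.991) [heading=213, draw]
  RT 90: heading 213 -> 123
  REPEAT 4 [
    -- iteration 1/4 --
    LT 180: heading 123 -> 303
    PU: pen up
    -- iteration 2/4 --
    LT 180: heading 303 -> 123
    PU: pen up
    -- iteration 3/4 --
    LT 180: heading 123 -> 303
    PU: pen up
    -- iteration 4/4 --
    LT 180: heading 303 -> 123
    PU: pen up
  ]
  -- iteration 2/2 --
  LT 213: heading 123 -> 336
  FD 11: (-9.225,-5.991) -> (0.824,-10.465) [heading=336, move]
  RT 90: heading 336 -> 246
  REPEAT 4 [
    -- iteration 1/4 --
    LT 180: heading 246 -> 66
    PU: pen up
    -- iteration 2/4 --
    LT 180: heading 66 -> 246
    PU: pen up
    -- iteration 3/4 --
    LT 180: heading 246 -> 66
    PU: pen up
    -- iteration 4/4 --
    LT 180: heading 66 -> 246
    PU: pen up
  ]
]
Final: pos=(0.824,-10.465), heading=246, 1 segment(s) drawn
Segments drawn: 1

Answer: 1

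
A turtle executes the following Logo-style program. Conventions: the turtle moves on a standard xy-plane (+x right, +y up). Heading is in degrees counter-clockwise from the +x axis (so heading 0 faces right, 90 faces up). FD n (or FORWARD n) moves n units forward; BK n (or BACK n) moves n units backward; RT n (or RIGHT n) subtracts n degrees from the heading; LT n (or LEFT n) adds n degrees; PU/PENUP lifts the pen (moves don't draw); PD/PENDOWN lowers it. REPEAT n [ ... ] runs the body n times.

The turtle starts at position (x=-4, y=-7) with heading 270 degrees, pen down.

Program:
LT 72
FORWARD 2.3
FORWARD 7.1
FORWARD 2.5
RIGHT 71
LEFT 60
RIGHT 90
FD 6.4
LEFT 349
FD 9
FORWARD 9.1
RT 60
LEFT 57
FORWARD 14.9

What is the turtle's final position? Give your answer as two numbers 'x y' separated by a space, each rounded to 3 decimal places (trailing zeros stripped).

Executing turtle program step by step:
Start: pos=(-4,-7), heading=270, pen down
LT 72: heading 270 -> 342
FD 2.3: (-4,-7) -> (-1.813,-7.711) [heading=342, draw]
FD 7.1: (-1.813,-7.711) -> (4.94,-9.905) [heading=342, draw]
FD 2.5: (4.94,-9.905) -> (7.318,-10.677) [heading=342, draw]
RT 71: heading 342 -> 271
LT 60: heading 271 -> 331
RT 90: heading 331 -> 241
FD 6.4: (7.318,-10.677) -> (4.215,-16.275) [heading=241, draw]
LT 349: heading 241 -> 230
FD 9: (4.215,-16.275) -> (-1.57,-23.169) [heading=230, draw]
FD 9.1: (-1.57,-23.169) -> (-7.42,-30.14) [heading=230, draw]
RT 60: heading 230 -> 170
LT 57: heading 170 -> 227
FD 14.9: (-7.42,-30.14) -> (-17.581,-41.037) [heading=227, draw]
Final: pos=(-17.581,-41.037), heading=227, 7 segment(s) drawn

Answer: -17.581 -41.037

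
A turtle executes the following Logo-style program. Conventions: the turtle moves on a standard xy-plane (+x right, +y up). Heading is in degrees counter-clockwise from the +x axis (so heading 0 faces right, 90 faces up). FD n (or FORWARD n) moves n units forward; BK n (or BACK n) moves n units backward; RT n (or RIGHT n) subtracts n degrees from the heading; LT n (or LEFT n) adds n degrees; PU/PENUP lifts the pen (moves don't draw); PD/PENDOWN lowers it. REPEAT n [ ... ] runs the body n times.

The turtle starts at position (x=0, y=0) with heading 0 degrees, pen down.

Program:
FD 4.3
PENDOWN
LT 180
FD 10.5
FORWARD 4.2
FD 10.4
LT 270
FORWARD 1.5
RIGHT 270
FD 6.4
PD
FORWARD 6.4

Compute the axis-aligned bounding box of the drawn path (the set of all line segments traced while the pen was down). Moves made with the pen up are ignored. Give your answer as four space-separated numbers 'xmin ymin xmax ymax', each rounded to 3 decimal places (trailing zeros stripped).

Answer: -33.6 0 4.3 1.5

Derivation:
Executing turtle program step by step:
Start: pos=(0,0), heading=0, pen down
FD 4.3: (0,0) -> (4.3,0) [heading=0, draw]
PD: pen down
LT 180: heading 0 -> 180
FD 10.5: (4.3,0) -> (-6.2,0) [heading=180, draw]
FD 4.2: (-6.2,0) -> (-10.4,0) [heading=180, draw]
FD 10.4: (-10.4,0) -> (-20.8,0) [heading=180, draw]
LT 270: heading 180 -> 90
FD 1.5: (-20.8,0) -> (-20.8,1.5) [heading=90, draw]
RT 270: heading 90 -> 180
FD 6.4: (-20.8,1.5) -> (-27.2,1.5) [heading=180, draw]
PD: pen down
FD 6.4: (-27.2,1.5) -> (-33.6,1.5) [heading=180, draw]
Final: pos=(-33.6,1.5), heading=180, 7 segment(s) drawn

Segment endpoints: x in {-33.6, -27.2, -20.8, -10.4, -6.2, 0, 4.3}, y in {0, 0, 0, 0, 1.5, 1.5, 1.5}
xmin=-33.6, ymin=0, xmax=4.3, ymax=1.5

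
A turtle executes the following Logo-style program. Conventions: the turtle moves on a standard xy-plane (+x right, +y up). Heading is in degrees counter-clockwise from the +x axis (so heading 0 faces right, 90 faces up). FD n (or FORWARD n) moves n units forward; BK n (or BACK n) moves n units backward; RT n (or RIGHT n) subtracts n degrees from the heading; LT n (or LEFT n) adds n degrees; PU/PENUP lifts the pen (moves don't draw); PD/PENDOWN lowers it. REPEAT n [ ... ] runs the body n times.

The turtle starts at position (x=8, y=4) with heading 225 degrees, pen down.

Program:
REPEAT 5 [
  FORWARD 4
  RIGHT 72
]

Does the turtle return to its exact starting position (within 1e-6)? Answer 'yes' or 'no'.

Answer: yes

Derivation:
Executing turtle program step by step:
Start: pos=(8,4), heading=225, pen down
REPEAT 5 [
  -- iteration 1/5 --
  FD 4: (8,4) -> (5.172,1.172) [heading=225, draw]
  RT 72: heading 225 -> 153
  -- iteration 2/5 --
  FD 4: (5.172,1.172) -> (1.608,2.988) [heading=153, draw]
  RT 72: heading 153 -> 81
  -- iteration 3/5 --
  FD 4: (1.608,2.988) -> (2.233,6.938) [heading=81, draw]
  RT 72: heading 81 -> 9
  -- iteration 4/5 --
  FD 4: (2.233,6.938) -> (6.184,7.564) [heading=9, draw]
  RT 72: heading 9 -> 297
  -- iteration 5/5 --
  FD 4: (6.184,7.564) -> (8,4) [heading=297, draw]
  RT 72: heading 297 -> 225
]
Final: pos=(8,4), heading=225, 5 segment(s) drawn

Start position: (8, 4)
Final position: (8, 4)
Distance = 0; < 1e-6 -> CLOSED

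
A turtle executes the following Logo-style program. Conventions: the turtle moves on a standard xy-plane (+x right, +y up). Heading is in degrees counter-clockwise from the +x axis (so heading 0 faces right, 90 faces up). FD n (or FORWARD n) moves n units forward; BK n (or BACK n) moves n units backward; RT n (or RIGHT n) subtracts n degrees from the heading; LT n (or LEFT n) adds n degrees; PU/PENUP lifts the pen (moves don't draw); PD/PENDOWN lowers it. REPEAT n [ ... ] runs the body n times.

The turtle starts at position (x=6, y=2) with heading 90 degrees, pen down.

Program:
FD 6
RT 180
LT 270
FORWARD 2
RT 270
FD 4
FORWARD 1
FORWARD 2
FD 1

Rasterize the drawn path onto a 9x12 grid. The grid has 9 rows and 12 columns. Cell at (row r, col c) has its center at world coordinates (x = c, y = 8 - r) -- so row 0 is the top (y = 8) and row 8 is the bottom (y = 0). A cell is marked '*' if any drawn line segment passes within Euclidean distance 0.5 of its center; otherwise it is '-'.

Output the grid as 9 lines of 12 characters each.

Segment 0: (6,2) -> (6,8)
Segment 1: (6,8) -> (4,8)
Segment 2: (4,8) -> (4,4)
Segment 3: (4,4) -> (4,3)
Segment 4: (4,3) -> (4,1)
Segment 5: (4,1) -> (4,0)

Answer: ----***-----
----*-*-----
----*-*-----
----*-*-----
----*-*-----
----*-*-----
----*-*-----
----*-------
----*-------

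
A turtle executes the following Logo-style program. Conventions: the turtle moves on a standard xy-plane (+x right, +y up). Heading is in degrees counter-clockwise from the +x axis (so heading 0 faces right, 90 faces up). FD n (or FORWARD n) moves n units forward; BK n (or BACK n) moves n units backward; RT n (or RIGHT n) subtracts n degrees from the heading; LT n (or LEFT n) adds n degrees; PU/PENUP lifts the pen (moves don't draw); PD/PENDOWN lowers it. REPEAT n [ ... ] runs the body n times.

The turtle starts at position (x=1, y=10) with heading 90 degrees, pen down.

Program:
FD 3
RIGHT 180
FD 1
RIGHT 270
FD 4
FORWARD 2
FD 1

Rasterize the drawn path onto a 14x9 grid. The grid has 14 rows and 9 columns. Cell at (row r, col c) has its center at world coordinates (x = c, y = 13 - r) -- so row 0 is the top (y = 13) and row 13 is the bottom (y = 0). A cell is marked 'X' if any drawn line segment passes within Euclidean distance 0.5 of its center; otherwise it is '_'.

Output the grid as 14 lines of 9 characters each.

Answer: _X_______
_XXXXXXXX
_X_______
_X_______
_________
_________
_________
_________
_________
_________
_________
_________
_________
_________

Derivation:
Segment 0: (1,10) -> (1,13)
Segment 1: (1,13) -> (1,12)
Segment 2: (1,12) -> (5,12)
Segment 3: (5,12) -> (7,12)
Segment 4: (7,12) -> (8,12)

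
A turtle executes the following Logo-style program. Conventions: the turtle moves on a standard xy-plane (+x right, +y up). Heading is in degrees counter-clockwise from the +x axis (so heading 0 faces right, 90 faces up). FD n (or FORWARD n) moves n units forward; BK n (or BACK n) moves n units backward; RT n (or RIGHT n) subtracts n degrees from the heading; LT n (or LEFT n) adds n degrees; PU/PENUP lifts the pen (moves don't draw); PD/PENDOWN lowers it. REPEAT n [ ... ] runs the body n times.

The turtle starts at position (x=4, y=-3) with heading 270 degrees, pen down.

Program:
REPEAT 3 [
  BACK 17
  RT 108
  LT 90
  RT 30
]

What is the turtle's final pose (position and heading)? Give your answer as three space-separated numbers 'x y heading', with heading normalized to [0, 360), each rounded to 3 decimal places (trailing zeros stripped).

Executing turtle program step by step:
Start: pos=(4,-3), heading=270, pen down
REPEAT 3 [
  -- iteration 1/3 --
  BK 17: (4,-3) -> (4,14) [heading=270, draw]
  RT 108: heading 270 -> 162
  LT 90: heading 162 -> 252
  RT 30: heading 252 -> 222
  -- iteration 2/3 --
  BK 17: (4,14) -> (16.633,25.375) [heading=222, draw]
  RT 108: heading 222 -> 114
  LT 90: heading 114 -> 204
  RT 30: heading 204 -> 174
  -- iteration 3/3 --
  BK 17: (16.633,25.375) -> (33.54,23.598) [heading=174, draw]
  RT 108: heading 174 -> 66
  LT 90: heading 66 -> 156
  RT 30: heading 156 -> 126
]
Final: pos=(33.54,23.598), heading=126, 3 segment(s) drawn

Answer: 33.54 23.598 126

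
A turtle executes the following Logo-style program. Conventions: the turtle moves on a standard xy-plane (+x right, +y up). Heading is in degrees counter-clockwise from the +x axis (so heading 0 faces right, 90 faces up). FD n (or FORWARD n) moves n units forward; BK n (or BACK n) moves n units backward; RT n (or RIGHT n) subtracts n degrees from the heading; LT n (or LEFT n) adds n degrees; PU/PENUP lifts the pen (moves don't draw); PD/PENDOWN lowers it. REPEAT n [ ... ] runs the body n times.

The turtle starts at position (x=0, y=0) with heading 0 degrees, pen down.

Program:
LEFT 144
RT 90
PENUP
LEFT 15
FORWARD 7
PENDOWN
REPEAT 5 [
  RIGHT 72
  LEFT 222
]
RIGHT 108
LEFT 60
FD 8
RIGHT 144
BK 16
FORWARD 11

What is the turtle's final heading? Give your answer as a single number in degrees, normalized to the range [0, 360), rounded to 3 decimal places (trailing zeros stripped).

Answer: 267

Derivation:
Executing turtle program step by step:
Start: pos=(0,0), heading=0, pen down
LT 144: heading 0 -> 144
RT 90: heading 144 -> 54
PU: pen up
LT 15: heading 54 -> 69
FD 7: (0,0) -> (2.509,6.535) [heading=69, move]
PD: pen down
REPEAT 5 [
  -- iteration 1/5 --
  RT 72: heading 69 -> 357
  LT 222: heading 357 -> 219
  -- iteration 2/5 --
  RT 72: heading 219 -> 147
  LT 222: heading 147 -> 9
  -- iteration 3/5 --
  RT 72: heading 9 -> 297
  LT 222: heading 297 -> 159
  -- iteration 4/5 --
  RT 72: heading 159 -> 87
  LT 222: heading 87 -> 309
  -- iteration 5/5 --
  RT 72: heading 309 -> 237
  LT 222: heading 237 -> 99
]
RT 108: heading 99 -> 351
LT 60: heading 351 -> 51
FD 8: (2.509,6.535) -> (7.543,12.752) [heading=51, draw]
RT 144: heading 51 -> 267
BK 16: (7.543,12.752) -> (8.381,28.73) [heading=267, draw]
FD 11: (8.381,28.73) -> (7.805,17.745) [heading=267, draw]
Final: pos=(7.805,17.745), heading=267, 3 segment(s) drawn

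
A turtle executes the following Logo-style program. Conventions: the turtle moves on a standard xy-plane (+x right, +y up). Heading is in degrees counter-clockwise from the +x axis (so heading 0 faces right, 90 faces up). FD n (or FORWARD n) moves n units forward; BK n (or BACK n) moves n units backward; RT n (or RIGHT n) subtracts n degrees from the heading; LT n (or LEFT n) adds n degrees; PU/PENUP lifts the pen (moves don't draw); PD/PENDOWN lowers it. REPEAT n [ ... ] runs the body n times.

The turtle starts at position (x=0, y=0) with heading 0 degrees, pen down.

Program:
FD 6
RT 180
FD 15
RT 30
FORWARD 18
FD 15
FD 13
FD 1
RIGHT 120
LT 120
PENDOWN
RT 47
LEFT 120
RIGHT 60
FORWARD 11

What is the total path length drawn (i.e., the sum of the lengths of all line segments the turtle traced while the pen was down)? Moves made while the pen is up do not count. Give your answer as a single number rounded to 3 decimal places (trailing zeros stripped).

Answer: 79

Derivation:
Executing turtle program step by step:
Start: pos=(0,0), heading=0, pen down
FD 6: (0,0) -> (6,0) [heading=0, draw]
RT 180: heading 0 -> 180
FD 15: (6,0) -> (-9,0) [heading=180, draw]
RT 30: heading 180 -> 150
FD 18: (-9,0) -> (-24.588,9) [heading=150, draw]
FD 15: (-24.588,9) -> (-37.579,16.5) [heading=150, draw]
FD 13: (-37.579,16.5) -> (-48.837,23) [heading=150, draw]
FD 1: (-48.837,23) -> (-49.703,23.5) [heading=150, draw]
RT 120: heading 150 -> 30
LT 120: heading 30 -> 150
PD: pen down
RT 47: heading 150 -> 103
LT 120: heading 103 -> 223
RT 60: heading 223 -> 163
FD 11: (-49.703,23.5) -> (-60.223,26.716) [heading=163, draw]
Final: pos=(-60.223,26.716), heading=163, 7 segment(s) drawn

Segment lengths:
  seg 1: (0,0) -> (6,0), length = 6
  seg 2: (6,0) -> (-9,0), length = 15
  seg 3: (-9,0) -> (-24.588,9), length = 18
  seg 4: (-24.588,9) -> (-37.579,16.5), length = 15
  seg 5: (-37.579,16.5) -> (-48.837,23), length = 13
  seg 6: (-48.837,23) -> (-49.703,23.5), length = 1
  seg 7: (-49.703,23.5) -> (-60.223,26.716), length = 11
Total = 79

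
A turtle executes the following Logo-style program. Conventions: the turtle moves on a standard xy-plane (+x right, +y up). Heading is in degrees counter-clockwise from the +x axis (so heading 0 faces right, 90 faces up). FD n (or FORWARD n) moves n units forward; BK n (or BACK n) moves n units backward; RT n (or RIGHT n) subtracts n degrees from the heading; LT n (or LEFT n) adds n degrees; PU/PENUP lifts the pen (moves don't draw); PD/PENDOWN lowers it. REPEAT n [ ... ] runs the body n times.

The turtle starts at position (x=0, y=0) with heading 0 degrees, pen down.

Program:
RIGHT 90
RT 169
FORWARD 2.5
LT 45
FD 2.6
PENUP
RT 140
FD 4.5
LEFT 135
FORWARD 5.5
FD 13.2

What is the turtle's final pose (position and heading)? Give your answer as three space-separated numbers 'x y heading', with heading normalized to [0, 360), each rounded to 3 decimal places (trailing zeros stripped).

Executing turtle program step by step:
Start: pos=(0,0), heading=0, pen down
RT 90: heading 0 -> 270
RT 169: heading 270 -> 101
FD 2.5: (0,0) -> (-0.477,2.454) [heading=101, draw]
LT 45: heading 101 -> 146
FD 2.6: (-0.477,2.454) -> (-2.633,3.908) [heading=146, draw]
PU: pen up
RT 140: heading 146 -> 6
FD 4.5: (-2.633,3.908) -> (1.843,4.378) [heading=6, move]
LT 135: heading 6 -> 141
FD 5.5: (1.843,4.378) -> (-2.431,7.84) [heading=141, move]
FD 13.2: (-2.431,7.84) -> (-12.69,16.147) [heading=141, move]
Final: pos=(-12.69,16.147), heading=141, 2 segment(s) drawn

Answer: -12.69 16.147 141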